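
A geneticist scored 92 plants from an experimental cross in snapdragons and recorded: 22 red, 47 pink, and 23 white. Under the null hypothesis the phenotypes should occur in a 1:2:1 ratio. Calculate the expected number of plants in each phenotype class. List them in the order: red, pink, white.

23, 46, 23

Total ratio parts = 4. Expected numbers out of 92:
  red: 92 × 1/4 = 23
  pink: 92 × 2/4 = 46
  white: 92 × 1/4 = 23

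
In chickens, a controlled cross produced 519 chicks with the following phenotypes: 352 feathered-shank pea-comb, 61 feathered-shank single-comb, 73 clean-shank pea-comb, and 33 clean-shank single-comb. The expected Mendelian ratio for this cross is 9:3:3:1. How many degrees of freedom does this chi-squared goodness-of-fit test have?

3

A goodness-of-fit test with 4 phenotype classes has df = 4 − 1 = 3.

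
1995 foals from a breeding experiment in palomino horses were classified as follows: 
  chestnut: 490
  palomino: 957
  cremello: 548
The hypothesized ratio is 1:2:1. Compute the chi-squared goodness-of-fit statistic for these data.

Expected counts for N = 1995 under a 1:2:1 ratio (total parts = 4):
  chestnut: 1995 × 1/4 = 498.75
  palomino: 1995 × 2/4 = 997.5
  cremello: 1995 × 1/4 = 498.75
χ² = Σ (O − E)² / E
  chestnut: (490 − 498.75)² / 498.75 = 0.1535
  palomino: (957 − 997.5)² / 997.5 = 1.6444
  cremello: (548 − 498.75)² / 498.75 = 4.8633
χ² = 0.1535 + 1.6444 + 4.8633 = 6.6612 ≈ 6.661

6.661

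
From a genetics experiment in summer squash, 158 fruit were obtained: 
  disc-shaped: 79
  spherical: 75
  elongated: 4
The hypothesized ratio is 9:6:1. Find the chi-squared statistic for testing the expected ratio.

Expected counts for N = 158 under a 9:6:1 ratio (total parts = 16):
  disc-shaped: 158 × 9/16 = 88.875
  spherical: 158 × 6/16 = 59.25
  elongated: 158 × 1/16 = 9.875
χ² = Σ (O − E)² / E
  disc-shaped: (79 − 88.875)² / 88.875 = 1.0972
  spherical: (75 − 59.25)² / 59.25 = 4.1867
  elongated: (4 − 9.875)² / 9.875 = 3.4953
χ² = 1.0972 + 4.1867 + 3.4953 = 8.7792 ≈ 8.779

8.779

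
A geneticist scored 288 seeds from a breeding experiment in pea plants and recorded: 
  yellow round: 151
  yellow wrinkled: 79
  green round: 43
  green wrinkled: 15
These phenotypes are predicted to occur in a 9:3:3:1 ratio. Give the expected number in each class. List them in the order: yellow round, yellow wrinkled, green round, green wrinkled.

162, 54, 54, 18

The 9:3:3:1 ratio has 16 parts, so with N = 288 the expected counts are:
  yellow round: 288 × 9/16 = 162
  yellow wrinkled: 288 × 3/16 = 54
  green round: 288 × 3/16 = 54
  green wrinkled: 288 × 1/16 = 18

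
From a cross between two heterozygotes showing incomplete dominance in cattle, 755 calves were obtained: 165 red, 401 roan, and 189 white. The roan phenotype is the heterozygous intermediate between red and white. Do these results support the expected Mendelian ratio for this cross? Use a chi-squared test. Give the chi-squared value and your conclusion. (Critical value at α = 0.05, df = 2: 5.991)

With incomplete dominance, a heterozygote × heterozygote cross gives a 1:2:1 phenotypic ratio.
The 1:2:1 ratio has 4 parts, so with N = 755 the expected counts are:
  red: 755 × 1/4 = 188.75
  roan: 755 × 2/4 = 377.5
  white: 755 × 1/4 = 188.75
χ² = Σ (O − E)² / E
  red: (165 − 188.75)² / 188.75 = 2.9884
  roan: (401 − 377.5)² / 377.5 = 1.4629
  white: (189 − 188.75)² / 188.75 = 0.0003
χ² = 2.9884 + 1.4629 + 0.0003 = 4.4516 ≈ 4.452
Degrees of freedom = 3 − 1 = 2; critical value at α = 0.05 is 5.991.
Since 4.452 < 5.991, we fail to reject the null hypothesis — the data are consistent with the 1:2:1 ratio.

4.452; consistent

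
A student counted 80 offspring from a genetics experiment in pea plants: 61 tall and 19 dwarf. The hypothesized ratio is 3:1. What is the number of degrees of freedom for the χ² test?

A goodness-of-fit test with 2 phenotype classes has df = 2 − 1 = 1.

1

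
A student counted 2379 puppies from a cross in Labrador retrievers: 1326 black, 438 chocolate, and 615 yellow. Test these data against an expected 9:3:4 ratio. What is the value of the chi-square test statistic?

0.946

Under the 9:3:4 hypothesis (Σ ratio = 16, N = 2379):
  black: 2379 × 9/16 = 1338.1875
  chocolate: 2379 × 3/16 = 446.0625
  yellow: 2379 × 4/16 = 594.75
χ² = Σ (O − E)² / E
  black: (1326 − 1338.1875)² / 1338.1875 = 0.1110
  chocolate: (438 − 446.0625)² / 446.0625 = 0.1457
  yellow: (615 − 594.75)² / 594.75 = 0.6895
χ² = 0.1110 + 0.1457 + 0.6895 = 0.9462 ≈ 0.946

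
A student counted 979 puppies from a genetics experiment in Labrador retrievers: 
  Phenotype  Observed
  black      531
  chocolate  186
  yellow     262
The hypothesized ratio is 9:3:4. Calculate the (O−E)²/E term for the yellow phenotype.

1.216

Under the 9:3:4 hypothesis (Σ ratio = 16, N = 979):
  black: 979 × 9/16 = 550.6875
  chocolate: 979 × 3/16 = 183.5625
  yellow: 979 × 4/16 = 244.75
Contribution of yellow: (262 − 244.75)² / 244.75 = 1.2158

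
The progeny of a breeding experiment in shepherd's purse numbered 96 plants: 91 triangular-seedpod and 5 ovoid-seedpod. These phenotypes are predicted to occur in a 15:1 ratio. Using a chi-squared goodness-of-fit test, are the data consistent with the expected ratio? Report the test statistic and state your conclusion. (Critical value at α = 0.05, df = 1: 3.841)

Total ratio parts = 16. Expected numbers out of 96:
  triangular-seedpod: 96 × 15/16 = 90
  ovoid-seedpod: 96 × 1/16 = 6
χ² = Σ (O − E)² / E
  triangular-seedpod: (91 − 90)² / 90 = 0.0111
  ovoid-seedpod: (5 − 6)² / 6 = 0.1667
χ² = 0.0111 + 0.1667 = 0.1778 ≈ 0.178
Degrees of freedom = 2 − 1 = 1; critical value at α = 0.05 is 3.841.
Since 0.178 < 3.841, we fail to reject the null hypothesis — the data are consistent with the 15:1 ratio.

0.178; consistent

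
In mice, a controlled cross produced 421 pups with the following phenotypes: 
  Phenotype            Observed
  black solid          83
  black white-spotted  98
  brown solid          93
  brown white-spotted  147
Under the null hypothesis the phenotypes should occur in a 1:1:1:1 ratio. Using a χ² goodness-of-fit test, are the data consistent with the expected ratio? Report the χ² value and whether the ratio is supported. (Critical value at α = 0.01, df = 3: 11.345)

Total ratio parts = 4. Expected numbers out of 421:
  black solid: 421 × 1/4 = 105.25
  black white-spotted: 421 × 1/4 = 105.25
  brown solid: 421 × 1/4 = 105.25
  brown white-spotted: 421 × 1/4 = 105.25
χ² = Σ (O − E)² / E
  black solid: (83 − 105.25)² / 105.25 = 4.7037
  black white-spotted: (98 − 105.25)² / 105.25 = 0.4994
  brown solid: (93 − 105.25)² / 105.25 = 1.4258
  brown white-spotted: (147 − 105.25)² / 105.25 = 16.5612
χ² = 4.7037 + 0.4994 + 1.4258 + 16.5612 = 23.1901 ≈ 23.190
Degrees of freedom = 4 − 1 = 3; critical value at α = 0.01 is 11.345.
Since 23.190 > 11.345, we reject the null hypothesis — the data do not fit the 1:1:1:1 ratio.

23.190; not consistent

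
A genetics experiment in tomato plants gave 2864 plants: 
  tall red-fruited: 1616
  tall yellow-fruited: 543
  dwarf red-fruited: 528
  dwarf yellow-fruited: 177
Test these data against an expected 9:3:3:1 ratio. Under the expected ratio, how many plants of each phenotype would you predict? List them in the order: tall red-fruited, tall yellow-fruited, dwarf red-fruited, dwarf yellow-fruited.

1611, 537, 537, 179

Total ratio parts = 16. Expected numbers out of 2864:
  tall red-fruited: 2864 × 9/16 = 1611
  tall yellow-fruited: 2864 × 3/16 = 537
  dwarf red-fruited: 2864 × 3/16 = 537
  dwarf yellow-fruited: 2864 × 1/16 = 179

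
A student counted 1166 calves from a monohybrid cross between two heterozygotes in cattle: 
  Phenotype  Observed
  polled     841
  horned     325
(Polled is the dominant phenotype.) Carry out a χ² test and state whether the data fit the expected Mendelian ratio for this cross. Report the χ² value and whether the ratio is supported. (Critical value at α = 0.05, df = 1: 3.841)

5.133; not consistent

For a monohybrid cross between heterozygotes with complete dominance, the expected phenotypic ratio is 3:1.
The 3:1 ratio has 4 parts, so with N = 1166 the expected counts are:
  polled: 1166 × 3/4 = 874.5
  horned: 1166 × 1/4 = 291.5
χ² = Σ (O − E)² / E
  polled: (841 − 874.5)² / 874.5 = 1.2833
  horned: (325 − 291.5)² / 291.5 = 3.8499
χ² = 1.2833 + 3.8499 = 5.1332 ≈ 5.133
Degrees of freedom = 2 − 1 = 1; critical value at α = 0.05 is 3.841.
Since 5.133 > 3.841, we reject the null hypothesis — the data do not fit the 3:1 ratio.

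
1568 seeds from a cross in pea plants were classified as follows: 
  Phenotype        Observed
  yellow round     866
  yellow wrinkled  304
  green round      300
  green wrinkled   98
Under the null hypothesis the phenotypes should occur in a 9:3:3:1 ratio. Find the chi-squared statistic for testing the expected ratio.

Expected counts for N = 1568 under a 9:3:3:1 ratio (total parts = 16):
  yellow round: 1568 × 9/16 = 882
  yellow wrinkled: 1568 × 3/16 = 294
  green round: 1568 × 3/16 = 294
  green wrinkled: 1568 × 1/16 = 98
χ² = Σ (O − E)² / E
  yellow round: (866 − 882)² / 882 = 0.2902
  yellow wrinkled: (304 − 294)² / 294 = 0.3401
  green round: (300 − 294)² / 294 = 0.1224
  green wrinkled: (98 − 98)² / 98 = 0.0000
χ² = 0.2902 + 0.3401 + 0.1224 + 0.0000 = 0.7527 ≈ 0.753

0.753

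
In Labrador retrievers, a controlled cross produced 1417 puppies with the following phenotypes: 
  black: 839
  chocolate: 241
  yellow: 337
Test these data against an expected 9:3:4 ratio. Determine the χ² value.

The 9:3:4 ratio has 16 parts, so with N = 1417 the expected counts are:
  black: 1417 × 9/16 = 797.0625
  chocolate: 1417 × 3/16 = 265.6875
  yellow: 1417 × 4/16 = 354.25
χ² = Σ (O − E)² / E
  black: (839 − 797.0625)² / 797.0625 = 2.2065
  chocolate: (241 − 265.6875)² / 265.6875 = 2.2939
  yellow: (337 − 354.25)² / 354.25 = 0.8400
χ² = 2.2065 + 2.2939 + 0.8400 = 5.3404 ≈ 5.340

5.340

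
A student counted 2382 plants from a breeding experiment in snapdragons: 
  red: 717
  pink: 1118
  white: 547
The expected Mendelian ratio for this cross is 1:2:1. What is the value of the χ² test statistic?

Under the 1:2:1 hypothesis (Σ ratio = 4, N = 2382):
  red: 2382 × 1/4 = 595.5
  pink: 2382 × 2/4 = 1191
  white: 2382 × 1/4 = 595.5
χ² = Σ (O − E)² / E
  red: (717 − 595.5)² / 595.5 = 24.7897
  pink: (1118 − 1191)² / 1191 = 4.4744
  white: (547 − 595.5)² / 595.5 = 3.9500
χ² = 24.7897 + 4.4744 + 3.9500 = 33.2141 ≈ 33.214

33.214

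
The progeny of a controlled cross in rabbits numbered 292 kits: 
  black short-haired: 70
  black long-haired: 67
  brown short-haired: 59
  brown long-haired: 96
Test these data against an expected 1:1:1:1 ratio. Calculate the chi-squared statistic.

10.548

Total ratio parts = 4. Expected numbers out of 292:
  black short-haired: 292 × 1/4 = 73
  black long-haired: 292 × 1/4 = 73
  brown short-haired: 292 × 1/4 = 73
  brown long-haired: 292 × 1/4 = 73
χ² = Σ (O − E)² / E
  black short-haired: (70 − 73)² / 73 = 0.1233
  black long-haired: (67 − 73)² / 73 = 0.4932
  brown short-haired: (59 − 73)² / 73 = 2.6849
  brown long-haired: (96 − 73)² / 73 = 7.2466
χ² = 0.1233 + 0.4932 + 2.6849 + 7.2466 = 10.548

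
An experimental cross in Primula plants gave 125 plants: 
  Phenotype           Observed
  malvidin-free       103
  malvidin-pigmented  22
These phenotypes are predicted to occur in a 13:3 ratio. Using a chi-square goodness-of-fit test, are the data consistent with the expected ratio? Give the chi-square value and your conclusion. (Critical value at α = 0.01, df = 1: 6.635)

0.109; consistent

Expected counts for N = 125 under a 13:3 ratio (total parts = 16):
  malvidin-free: 125 × 13/16 = 101.5625
  malvidin-pigmented: 125 × 3/16 = 23.4375
χ² = Σ (O − E)² / E
  malvidin-free: (103 − 101.5625)² / 101.5625 = 0.0203
  malvidin-pigmented: (22 − 23.4375)² / 23.4375 = 0.0882
χ² = 0.0203 + 0.0882 = 0.1085 ≈ 0.109
Degrees of freedom = 2 − 1 = 1; critical value at α = 0.01 is 6.635.
Since 0.109 < 6.635, we fail to reject the null hypothesis — the data are consistent with the 13:3 ratio.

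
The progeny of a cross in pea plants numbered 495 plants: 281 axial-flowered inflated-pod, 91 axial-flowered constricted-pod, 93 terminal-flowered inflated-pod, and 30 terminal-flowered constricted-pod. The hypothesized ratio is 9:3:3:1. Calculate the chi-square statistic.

0.088

Total ratio parts = 16. Expected numbers out of 495:
  axial-flowered inflated-pod: 495 × 9/16 = 278.4375
  axial-flowered constricted-pod: 495 × 3/16 = 92.8125
  terminal-flowered inflated-pod: 495 × 3/16 = 92.8125
  terminal-flowered constricted-pod: 495 × 1/16 = 30.9375
χ² = Σ (O − E)² / E
  axial-flowered inflated-pod: (281 − 278.4375)² / 278.4375 = 0.0236
  axial-flowered constricted-pod: (91 − 92.8125)² / 92.8125 = 0.0354
  terminal-flowered inflated-pod: (93 − 92.8125)² / 92.8125 = 0.0004
  terminal-flowered constricted-pod: (30 − 30.9375)² / 30.9375 = 0.0284
χ² = 0.0236 + 0.0354 + 0.0004 + 0.0284 = 0.0878 ≈ 0.088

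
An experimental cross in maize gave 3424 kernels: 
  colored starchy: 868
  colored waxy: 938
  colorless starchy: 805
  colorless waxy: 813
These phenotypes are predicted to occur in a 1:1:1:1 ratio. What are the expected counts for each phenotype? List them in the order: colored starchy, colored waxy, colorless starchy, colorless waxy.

Under the 1:1:1:1 hypothesis (Σ ratio = 4, N = 3424):
  colored starchy: 3424 × 1/4 = 856
  colored waxy: 3424 × 1/4 = 856
  colorless starchy: 3424 × 1/4 = 856
  colorless waxy: 3424 × 1/4 = 856

856, 856, 856, 856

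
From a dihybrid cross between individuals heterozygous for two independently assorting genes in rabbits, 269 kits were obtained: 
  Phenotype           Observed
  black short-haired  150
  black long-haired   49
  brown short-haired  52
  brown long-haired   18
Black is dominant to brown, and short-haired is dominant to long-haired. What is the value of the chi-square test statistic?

A dihybrid F₂ with independent assortment and complete dominance at both loci gives a 9:3:3:1 phenotypic ratio.
The 9:3:3:1 ratio has 16 parts, so with N = 269 the expected counts are:
  black short-haired: 269 × 9/16 = 151.3125
  black long-haired: 269 × 3/16 = 50.4375
  brown short-haired: 269 × 3/16 = 50.4375
  brown long-haired: 269 × 1/16 = 16.8125
χ² = Σ (O − E)² / E
  black short-haired: (150 − 151.3125)² / 151.3125 = 0.0114
  black long-haired: (49 − 50.4375)² / 50.4375 = 0.0410
  brown short-haired: (52 − 50.4375)² / 50.4375 = 0.0484
  brown long-haired: (18 − 16.8125)² / 16.8125 = 0.0839
χ² = 0.0114 + 0.0410 + 0.0484 + 0.0839 = 0.1847 ≈ 0.185

0.185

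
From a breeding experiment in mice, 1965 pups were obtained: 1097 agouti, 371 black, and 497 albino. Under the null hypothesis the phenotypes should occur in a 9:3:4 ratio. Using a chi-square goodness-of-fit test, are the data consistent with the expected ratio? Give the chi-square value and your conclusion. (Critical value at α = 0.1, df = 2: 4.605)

The 9:3:4 ratio has 16 parts, so with N = 1965 the expected counts are:
  agouti: 1965 × 9/16 = 1105.3125
  black: 1965 × 3/16 = 368.4375
  albino: 1965 × 4/16 = 491.25
χ² = Σ (O − E)² / E
  agouti: (1097 − 1105.3125)² / 1105.3125 = 0.0625
  black: (371 − 368.4375)² / 368.4375 = 0.0178
  albino: (497 − 491.25)² / 491.25 = 0.0673
χ² = 0.0625 + 0.0178 + 0.0673 = 0.1476 ≈ 0.148
Degrees of freedom = 3 − 1 = 2; critical value at α = 0.1 is 4.605.
Since 0.148 < 4.605, we fail to reject the null hypothesis — the data are consistent with the 9:3:4 ratio.

0.148; consistent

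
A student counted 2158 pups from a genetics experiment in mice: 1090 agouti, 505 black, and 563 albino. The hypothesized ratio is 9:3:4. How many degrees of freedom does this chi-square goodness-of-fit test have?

2

A goodness-of-fit test with 3 phenotype classes has df = 3 − 1 = 2.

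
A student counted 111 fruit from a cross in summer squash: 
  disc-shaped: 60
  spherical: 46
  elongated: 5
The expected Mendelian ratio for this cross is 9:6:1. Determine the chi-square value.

1.096

Total ratio parts = 16. Expected numbers out of 111:
  disc-shaped: 111 × 9/16 = 62.4375
  spherical: 111 × 6/16 = 41.625
  elongated: 111 × 1/16 = 6.9375
χ² = Σ (O − E)² / E
  disc-shaped: (60 − 62.4375)² / 62.4375 = 0.0952
  spherical: (46 − 41.625)² / 41.625 = 0.4598
  elongated: (5 − 6.9375)² / 6.9375 = 0.5411
χ² = 0.0952 + 0.4598 + 0.5411 = 1.0961 ≈ 1.096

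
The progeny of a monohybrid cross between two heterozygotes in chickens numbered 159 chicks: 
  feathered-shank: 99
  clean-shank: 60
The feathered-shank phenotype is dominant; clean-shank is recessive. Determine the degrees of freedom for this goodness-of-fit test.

For a monohybrid cross between heterozygotes with complete dominance, the expected phenotypic ratio is 3:1.
A goodness-of-fit test with 2 phenotype classes has df = 2 − 1 = 1.

1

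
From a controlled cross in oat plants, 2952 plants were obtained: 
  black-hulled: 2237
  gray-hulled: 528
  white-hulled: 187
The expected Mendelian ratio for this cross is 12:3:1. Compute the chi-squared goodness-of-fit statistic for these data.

Under the 12:3:1 hypothesis (Σ ratio = 16, N = 2952):
  black-hulled: 2952 × 12/16 = 2214
  gray-hulled: 2952 × 3/16 = 553.5
  white-hulled: 2952 × 1/16 = 184.5
χ² = Σ (O − E)² / E
  black-hulled: (2237 − 2214)² / 2214 = 0.2389
  gray-hulled: (528 − 553.5)² / 553.5 = 1.1748
  white-hulled: (187 − 184.5)² / 184.5 = 0.0339
χ² = 0.2389 + 1.1748 + 0.0339 = 1.4476 ≈ 1.448

1.448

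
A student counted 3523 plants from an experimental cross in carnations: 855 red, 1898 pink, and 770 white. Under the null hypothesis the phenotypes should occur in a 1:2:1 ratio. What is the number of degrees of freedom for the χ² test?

2

A goodness-of-fit test with 3 phenotype classes has df = 3 − 1 = 2.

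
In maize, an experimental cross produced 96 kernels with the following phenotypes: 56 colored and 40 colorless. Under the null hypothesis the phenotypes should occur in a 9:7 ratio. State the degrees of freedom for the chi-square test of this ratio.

1

A goodness-of-fit test with 2 phenotype classes has df = 2 − 1 = 1.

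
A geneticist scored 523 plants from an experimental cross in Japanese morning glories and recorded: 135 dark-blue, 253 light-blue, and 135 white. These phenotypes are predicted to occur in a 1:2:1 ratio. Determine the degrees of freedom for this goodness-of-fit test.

A goodness-of-fit test with 3 phenotype classes has df = 3 − 1 = 2.

2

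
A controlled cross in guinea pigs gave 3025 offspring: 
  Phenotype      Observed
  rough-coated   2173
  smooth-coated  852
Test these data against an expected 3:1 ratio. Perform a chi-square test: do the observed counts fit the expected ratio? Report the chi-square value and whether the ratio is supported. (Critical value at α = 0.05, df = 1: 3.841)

16.164; not consistent

Expected counts for N = 3025 under a 3:1 ratio (total parts = 4):
  rough-coated: 3025 × 3/4 = 2268.75
  smooth-coated: 3025 × 1/4 = 756.25
χ² = Σ (O − E)² / E
  rough-coated: (2173 − 2268.75)² / 2268.75 = 4.0410
  smooth-coated: (852 − 756.25)² / 756.25 = 12.1231
χ² = 4.0410 + 12.1231 = 16.1641 ≈ 16.164
Degrees of freedom = 2 − 1 = 1; critical value at α = 0.05 is 3.841.
Since 16.164 > 3.841, we reject the null hypothesis — the data do not fit the 3:1 ratio.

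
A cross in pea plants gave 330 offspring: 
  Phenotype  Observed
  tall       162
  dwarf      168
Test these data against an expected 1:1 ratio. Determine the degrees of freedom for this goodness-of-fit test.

A goodness-of-fit test with 2 phenotype classes has df = 2 − 1 = 1.

1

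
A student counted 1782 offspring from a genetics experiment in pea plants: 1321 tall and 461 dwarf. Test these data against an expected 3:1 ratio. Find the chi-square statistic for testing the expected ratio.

The 3:1 ratio has 4 parts, so with N = 1782 the expected counts are:
  tall: 1782 × 3/4 = 1336.5
  dwarf: 1782 × 1/4 = 445.5
χ² = Σ (O − E)² / E
  tall: (1321 − 1336.5)² / 1336.5 = 0.1798
  dwarf: (461 − 445.5)² / 445.5 = 0.5393
χ² = 0.1798 + 0.5393 = 0.7191 ≈ 0.719

0.719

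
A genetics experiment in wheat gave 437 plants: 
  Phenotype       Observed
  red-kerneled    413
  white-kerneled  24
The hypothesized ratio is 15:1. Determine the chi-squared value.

0.429

Expected counts for N = 437 under a 15:1 ratio (total parts = 16):
  red-kerneled: 437 × 15/16 = 409.6875
  white-kerneled: 437 × 1/16 = 27.3125
χ² = Σ (O − E)² / E
  red-kerneled: (413 − 409.6875)² / 409.6875 = 0.0268
  white-kerneled: (24 − 27.3125)² / 27.3125 = 0.4017
χ² = 0.0268 + 0.4017 = 0.4285 ≈ 0.429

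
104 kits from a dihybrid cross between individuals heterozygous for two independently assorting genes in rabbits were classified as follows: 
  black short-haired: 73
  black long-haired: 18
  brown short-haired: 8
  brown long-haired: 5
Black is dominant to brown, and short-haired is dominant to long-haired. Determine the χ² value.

10.838

A dihybrid F₂ with independent assortment and complete dominance at both loci gives a 9:3:3:1 phenotypic ratio.
Under the 9:3:3:1 hypothesis (Σ ratio = 16, N = 104):
  black short-haired: 104 × 9/16 = 58.5
  black long-haired: 104 × 3/16 = 19.5
  brown short-haired: 104 × 3/16 = 19.5
  brown long-haired: 104 × 1/16 = 6.5
χ² = Σ (O − E)² / E
  black short-haired: (73 − 58.5)² / 58.5 = 3.5940
  black long-haired: (18 − 19.5)² / 19.5 = 0.1154
  brown short-haired: (8 − 19.5)² / 19.5 = 6.7821
  brown long-haired: (5 − 6.5)² / 6.5 = 0.3462
χ² = 3.5940 + 0.1154 + 6.7821 + 0.3462 = 10.8377 ≈ 10.838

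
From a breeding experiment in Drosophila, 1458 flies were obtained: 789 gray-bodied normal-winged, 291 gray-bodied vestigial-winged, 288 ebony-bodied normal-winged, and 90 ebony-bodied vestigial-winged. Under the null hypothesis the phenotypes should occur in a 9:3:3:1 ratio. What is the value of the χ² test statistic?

3.114

The 9:3:3:1 ratio has 16 parts, so with N = 1458 the expected counts are:
  gray-bodied normal-winged: 1458 × 9/16 = 820.125
  gray-bodied vestigial-winged: 1458 × 3/16 = 273.375
  ebony-bodied normal-winged: 1458 × 3/16 = 273.375
  ebony-bodied vestigial-winged: 1458 × 1/16 = 91.125
χ² = Σ (O − E)² / E
  gray-bodied normal-winged: (789 − 820.125)² / 820.125 = 1.1812
  gray-bodied vestigial-winged: (291 − 273.375)² / 273.375 = 1.1363
  ebony-bodied normal-winged: (288 − 273.375)² / 273.375 = 0.7824
  ebony-bodied vestigial-winged: (90 − 91.125)² / 91.125 = 0.0139
χ² = 1.1812 + 1.1363 + 0.7824 + 0.0139 = 3.1138 ≈ 3.114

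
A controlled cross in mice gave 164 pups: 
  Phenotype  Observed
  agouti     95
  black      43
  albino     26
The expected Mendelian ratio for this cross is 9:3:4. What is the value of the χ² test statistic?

Expected counts for N = 164 under a 9:3:4 ratio (total parts = 16):
  agouti: 164 × 9/16 = 92.25
  black: 164 × 3/16 = 30.75
  albino: 164 × 4/16 = 41
χ² = Σ (O − E)² / E
  agouti: (95 − 92.25)² / 92.25 = 0.0820
  black: (43 − 30.75)² / 30.75 = 4.8801
  albino: (26 − 41)² / 41 = 5.4878
χ² = 0.0820 + 4.8801 + 5.4878 = 10.4499 ≈ 10.450

10.450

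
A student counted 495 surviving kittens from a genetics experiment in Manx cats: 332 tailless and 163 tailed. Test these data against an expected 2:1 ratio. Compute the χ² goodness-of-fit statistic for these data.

0.036

Expected counts for N = 495 under a 2:1 ratio (total parts = 3):
  tailless: 495 × 2/3 = 330
  tailed: 495 × 1/3 = 165
χ² = Σ (O − E)² / E
  tailless: (332 − 330)² / 330 = 0.0121
  tailed: (163 − 165)² / 165 = 0.0242
χ² = 0.0121 + 0.0242 = 0.0363 ≈ 0.036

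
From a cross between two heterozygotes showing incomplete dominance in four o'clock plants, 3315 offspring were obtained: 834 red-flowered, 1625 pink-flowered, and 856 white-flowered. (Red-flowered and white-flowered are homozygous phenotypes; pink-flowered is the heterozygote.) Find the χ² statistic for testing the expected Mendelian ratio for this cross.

With incomplete dominance, a heterozygote × heterozygote cross gives a 1:2:1 phenotypic ratio.
The 1:2:1 ratio has 4 parts, so with N = 3315 the expected counts are:
  red-flowered: 3315 × 1/4 = 828.75
  pink-flowered: 3315 × 2/4 = 1657.5
  white-flowered: 3315 × 1/4 = 828.75
χ² = Σ (O − E)² / E
  red-flowered: (834 − 828.75)² / 828.75 = 0.0333
  pink-flowered: (1625 − 1657.5)² / 1657.5 = 0.6373
  white-flowered: (856 − 828.75)² / 828.75 = 0.8960
χ² = 0.0333 + 0.6373 + 0.8960 = 1.5666 ≈ 1.567

1.567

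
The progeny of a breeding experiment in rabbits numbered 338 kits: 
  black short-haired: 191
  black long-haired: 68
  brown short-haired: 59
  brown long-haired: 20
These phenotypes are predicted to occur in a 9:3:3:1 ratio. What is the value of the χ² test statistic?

Under the 9:3:3:1 hypothesis (Σ ratio = 16, N = 338):
  black short-haired: 338 × 9/16 = 190.125
  black long-haired: 338 × 3/16 = 63.375
  brown short-haired: 338 × 3/16 = 63.375
  brown long-haired: 338 × 1/16 = 21.125
χ² = Σ (O − E)² / E
  black short-haired: (191 − 190.125)² / 190.125 = 0.0040
  black long-haired: (68 − 63.375)² / 63.375 = 0.3375
  brown short-haired: (59 − 63.375)² / 63.375 = 0.3020
  brown long-haired: (20 − 21.125)² / 21.125 = 0.0599
χ² = 0.0040 + 0.3375 + 0.3020 + 0.0599 = 0.7034 ≈ 0.703

0.703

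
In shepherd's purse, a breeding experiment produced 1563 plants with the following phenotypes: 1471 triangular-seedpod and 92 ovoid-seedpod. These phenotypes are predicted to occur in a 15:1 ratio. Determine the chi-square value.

Total ratio parts = 16. Expected numbers out of 1563:
  triangular-seedpod: 1563 × 15/16 = 1465.3125
  ovoid-seedpod: 1563 × 1/16 = 97.6875
χ² = Σ (O − E)² / E
  triangular-seedpod: (1471 − 1465.3125)² / 1465.3125 = 0.0221
  ovoid-seedpod: (92 − 97.6875)² / 97.6875 = 0.3311
χ² = 0.0221 + 0.3311 = 0.3532 ≈ 0.353

0.353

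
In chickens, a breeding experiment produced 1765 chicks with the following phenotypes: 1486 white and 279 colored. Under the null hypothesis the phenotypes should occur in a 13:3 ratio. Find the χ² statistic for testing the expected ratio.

Expected counts for N = 1765 under a 13:3 ratio (total parts = 16):
  white: 1765 × 13/16 = 1434.0625
  colored: 1765 × 3/16 = 330.9375
χ² = Σ (O − E)² / E
  white: (1486 − 1434.0625)² / 1434.0625 = 1.8810
  colored: (279 − 330.9375)² / 330.9375 = 8.1511
χ² = 1.8810 + 8.1511 = 10.0321 ≈ 10.032

10.032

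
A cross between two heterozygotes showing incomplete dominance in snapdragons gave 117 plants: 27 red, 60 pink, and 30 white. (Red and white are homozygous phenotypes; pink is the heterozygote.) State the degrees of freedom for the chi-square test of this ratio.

With incomplete dominance, a heterozygote × heterozygote cross gives a 1:2:1 phenotypic ratio.
A goodness-of-fit test with 3 phenotype classes has df = 3 − 1 = 2.

2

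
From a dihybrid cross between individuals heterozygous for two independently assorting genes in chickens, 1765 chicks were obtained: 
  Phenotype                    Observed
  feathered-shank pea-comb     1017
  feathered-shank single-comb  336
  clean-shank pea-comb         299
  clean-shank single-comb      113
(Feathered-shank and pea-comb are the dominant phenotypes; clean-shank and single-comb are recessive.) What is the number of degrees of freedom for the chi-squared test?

A dihybrid F₂ with independent assortment and complete dominance at both loci gives a 9:3:3:1 phenotypic ratio.
A goodness-of-fit test with 4 phenotype classes has df = 4 − 1 = 3.

3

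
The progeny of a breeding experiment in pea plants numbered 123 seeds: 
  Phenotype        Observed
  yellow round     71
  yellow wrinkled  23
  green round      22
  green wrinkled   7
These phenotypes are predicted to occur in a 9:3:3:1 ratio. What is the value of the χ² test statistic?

0.158

Expected counts for N = 123 under a 9:3:3:1 ratio (total parts = 16):
  yellow round: 123 × 9/16 = 69.1875
  yellow wrinkled: 123 × 3/16 = 23.0625
  green round: 123 × 3/16 = 23.0625
  green wrinkled: 123 × 1/16 = 7.6875
χ² = Σ (O − E)² / E
  yellow round: (71 − 69.1875)² / 69.1875 = 0.0475
  yellow wrinkled: (23 − 23.0625)² / 23.0625 = 0.0002
  green round: (22 − 23.0625)² / 23.0625 = 0.0489
  green wrinkled: (7 − 7.6875)² / 7.6875 = 0.0615
χ² = 0.0475 + 0.0002 + 0.0489 + 0.0615 = 0.1581 ≈ 0.158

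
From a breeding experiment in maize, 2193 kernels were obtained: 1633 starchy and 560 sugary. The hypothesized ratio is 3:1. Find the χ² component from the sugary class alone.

Expected counts for N = 2193 under a 3:1 ratio (total parts = 4):
  starchy: 2193 × 3/4 = 1644.75
  sugary: 2193 × 1/4 = 548.25
Contribution of sugary: (560 − 548.25)² / 548.25 = 0.2518

0.252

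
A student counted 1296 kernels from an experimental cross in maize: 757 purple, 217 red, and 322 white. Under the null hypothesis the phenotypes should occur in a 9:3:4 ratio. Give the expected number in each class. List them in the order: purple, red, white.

The 9:3:4 ratio has 16 parts, so with N = 1296 the expected counts are:
  purple: 1296 × 9/16 = 729
  red: 1296 × 3/16 = 243
  white: 1296 × 4/16 = 324

729, 243, 324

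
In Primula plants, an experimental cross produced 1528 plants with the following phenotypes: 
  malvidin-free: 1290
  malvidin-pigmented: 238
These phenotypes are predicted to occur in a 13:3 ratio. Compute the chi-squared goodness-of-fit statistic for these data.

10.105

Under the 13:3 hypothesis (Σ ratio = 16, N = 1528):
  malvidin-free: 1528 × 13/16 = 1241.5
  malvidin-pigmented: 1528 × 3/16 = 286.5
χ² = Σ (O − E)² / E
  malvidin-free: (1290 − 1241.5)² / 1241.5 = 1.8947
  malvidin-pigmented: (238 − 286.5)² / 286.5 = 8.2103
χ² = 1.8947 + 8.2103 = 10.105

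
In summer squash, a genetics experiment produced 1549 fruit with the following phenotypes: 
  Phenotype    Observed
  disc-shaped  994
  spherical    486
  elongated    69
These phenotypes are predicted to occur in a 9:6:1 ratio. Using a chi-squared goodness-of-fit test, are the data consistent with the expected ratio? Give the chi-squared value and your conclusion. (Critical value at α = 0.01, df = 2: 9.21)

40.761; not consistent

The 9:6:1 ratio has 16 parts, so with N = 1549 the expected counts are:
  disc-shaped: 1549 × 9/16 = 871.3125
  spherical: 1549 × 6/16 = 580.875
  elongated: 1549 × 1/16 = 96.8125
χ² = Σ (O − E)² / E
  disc-shaped: (994 − 871.3125)² / 871.3125 = 17.2753
  spherical: (486 − 580.875)² / 580.875 = 15.4960
  elongated: (69 − 96.8125)² / 96.8125 = 7.9900
χ² = 17.2753 + 15.4960 + 7.9900 = 40.7613 ≈ 40.761
Degrees of freedom = 3 − 1 = 2; critical value at α = 0.01 is 9.21.
Since 40.761 > 9.21, we reject the null hypothesis — the data do not fit the 9:6:1 ratio.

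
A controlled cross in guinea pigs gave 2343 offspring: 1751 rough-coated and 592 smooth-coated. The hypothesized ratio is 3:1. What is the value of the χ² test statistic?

Expected counts for N = 2343 under a 3:1 ratio (total parts = 4):
  rough-coated: 2343 × 3/4 = 1757.25
  smooth-coated: 2343 × 1/4 = 585.75
χ² = Σ (O − E)² / E
  rough-coated: (1751 − 1757.25)² / 1757.25 = 0.0222
  smooth-coated: (592 − 585.75)² / 585.75 = 0.0667
χ² = 0.0222 + 0.0667 = 0.0889 ≈ 0.089

0.089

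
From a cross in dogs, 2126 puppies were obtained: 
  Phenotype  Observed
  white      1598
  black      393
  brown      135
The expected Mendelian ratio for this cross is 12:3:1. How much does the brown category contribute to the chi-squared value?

0.034

Total ratio parts = 16. Expected numbers out of 2126:
  white: 2126 × 12/16 = 1594.5
  black: 2126 × 3/16 = 398.625
  brown: 2126 × 1/16 = 132.875
Contribution of brown: (135 − 132.875)² / 132.875 = 0.0340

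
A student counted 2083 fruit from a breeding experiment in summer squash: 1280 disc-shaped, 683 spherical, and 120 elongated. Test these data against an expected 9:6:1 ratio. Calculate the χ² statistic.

23.136

Under the 9:6:1 hypothesis (Σ ratio = 16, N = 2083):
  disc-shaped: 2083 × 9/16 = 1171.6875
  spherical: 2083 × 6/16 = 781.125
  elongated: 2083 × 1/16 = 130.1875
χ² = Σ (O − E)² / E
  disc-shaped: (1280 − 1171.6875)² / 1171.6875 = 10.0126
  spherical: (683 − 781.125)² / 781.125 = 12.3265
  elongated: (120 − 130.1875)² / 130.1875 = 0.7972
χ² = 10.0126 + 12.3265 + 0.7972 = 23.1363 ≈ 23.136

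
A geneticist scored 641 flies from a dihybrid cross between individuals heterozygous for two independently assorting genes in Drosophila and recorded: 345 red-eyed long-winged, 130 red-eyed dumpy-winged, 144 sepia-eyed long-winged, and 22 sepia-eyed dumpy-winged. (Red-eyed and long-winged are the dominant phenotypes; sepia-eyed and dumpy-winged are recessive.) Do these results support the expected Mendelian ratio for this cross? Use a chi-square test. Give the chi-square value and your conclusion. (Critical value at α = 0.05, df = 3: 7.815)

14.334; not consistent

A dihybrid F₂ with independent assortment and complete dominance at both loci gives a 9:3:3:1 phenotypic ratio.
The 9:3:3:1 ratio has 16 parts, so with N = 641 the expected counts are:
  red-eyed long-winged: 641 × 9/16 = 360.5625
  red-eyed dumpy-winged: 641 × 3/16 = 120.1875
  sepia-eyed long-winged: 641 × 3/16 = 120.1875
  sepia-eyed dumpy-winged: 641 × 1/16 = 40.0625
χ² = Σ (O − E)² / E
  red-eyed long-winged: (345 − 360.5625)² / 360.5625 = 0.6717
  red-eyed dumpy-winged: (130 − 120.1875)² / 120.1875 = 0.8011
  sepia-eyed long-winged: (144 − 120.1875)² / 120.1875 = 4.7179
  sepia-eyed dumpy-winged: (22 − 40.0625)² / 40.0625 = 8.1436
χ² = 0.6717 + 0.8011 + 4.7179 + 8.1436 = 14.3343 ≈ 14.334
Degrees of freedom = 4 − 1 = 3; critical value at α = 0.05 is 7.815.
Since 14.334 > 7.815, we reject the null hypothesis — the data do not fit the 9:3:3:1 ratio.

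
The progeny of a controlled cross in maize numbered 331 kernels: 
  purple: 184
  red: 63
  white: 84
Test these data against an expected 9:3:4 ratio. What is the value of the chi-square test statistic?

The 9:3:4 ratio has 16 parts, so with N = 331 the expected counts are:
  purple: 331 × 9/16 = 186.1875
  red: 331 × 3/16 = 62.0625
  white: 331 × 4/16 = 82.75
χ² = Σ (O − E)² / E
  purple: (184 − 186.1875)² / 186.1875 = 0.0257
  red: (63 − 62.0625)² / 62.0625 = 0.0142
  white: (84 − 82.75)² / 82.75 = 0.0189
χ² = 0.0257 + 0.0142 + 0.0189 = 0.0588 ≈ 0.059

0.059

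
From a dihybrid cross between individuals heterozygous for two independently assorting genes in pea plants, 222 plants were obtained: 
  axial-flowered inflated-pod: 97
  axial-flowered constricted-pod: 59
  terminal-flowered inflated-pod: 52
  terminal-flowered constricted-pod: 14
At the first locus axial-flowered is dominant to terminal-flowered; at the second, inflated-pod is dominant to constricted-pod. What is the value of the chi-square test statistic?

A dihybrid F₂ with independent assortment and complete dominance at both loci gives a 9:3:3:1 phenotypic ratio.
The 9:3:3:1 ratio has 16 parts, so with N = 222 the expected counts are:
  axial-flowered inflated-pod: 222 × 9/16 = 124.875
  axial-flowered constricted-pod: 222 × 3/16 = 41.625
  terminal-flowered inflated-pod: 222 × 3/16 = 41.625
  terminal-flowered constricted-pod: 222 × 1/16 = 13.875
χ² = Σ (O − E)² / E
  axial-flowered inflated-pod: (97 − 124.875)² / 124.875 = 6.2223
  axial-flowered constricted-pod: (59 − 41.625)² / 41.625 = 7.2526
  terminal-flowered inflated-pod: (52 − 41.625)² / 41.625 = 2.5860
  terminal-flowered constricted-pod: (14 − 13.875)² / 13.875 = 0.0011
χ² = 6.2223 + 7.2526 + 2.5860 + 0.0011 = 16.062

16.062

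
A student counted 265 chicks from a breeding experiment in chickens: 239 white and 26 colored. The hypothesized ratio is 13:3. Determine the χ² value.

Total ratio parts = 16. Expected numbers out of 265:
  white: 265 × 13/16 = 215.3125
  colored: 265 × 3/16 = 49.6875
χ² = Σ (O − E)² / E
  white: (239 − 215.3125)² / 215.3125 = 2.6060
  colored: (26 − 49.6875)² / 49.6875 = 11.2925
χ² = 2.6060 + 11.2925 = 13.8985 ≈ 13.899

13.899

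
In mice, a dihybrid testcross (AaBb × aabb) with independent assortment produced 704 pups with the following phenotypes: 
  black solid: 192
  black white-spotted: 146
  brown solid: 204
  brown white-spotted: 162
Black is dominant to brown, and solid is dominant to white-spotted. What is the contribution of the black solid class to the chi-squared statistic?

1.455

A dihybrid testcross with independent assortment gives a 1:1:1:1 ratio.
Expected counts for N = 704 under a 1:1:1:1 ratio (total parts = 4):
  black solid: 704 × 1/4 = 176
  black white-spotted: 704 × 1/4 = 176
  brown solid: 704 × 1/4 = 176
  brown white-spotted: 704 × 1/4 = 176
Contribution of black solid: (192 − 176)² / 176 = 1.4545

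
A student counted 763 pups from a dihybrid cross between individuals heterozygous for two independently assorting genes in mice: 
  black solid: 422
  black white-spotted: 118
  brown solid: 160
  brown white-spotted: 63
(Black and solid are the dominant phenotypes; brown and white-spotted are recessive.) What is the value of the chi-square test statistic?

A dihybrid F₂ with independent assortment and complete dominance at both loci gives a 9:3:3:1 phenotypic ratio.
Under the 9:3:3:1 hypothesis (Σ ratio = 16, N = 763):
  black solid: 763 × 9/16 = 429.1875
  black white-spotted: 763 × 3/16 = 143.0625
  brown solid: 763 × 3/16 = 143.0625
  brown white-spotted: 763 × 1/16 = 47.6875
χ² = Σ (O − E)² / E
  black solid: (422 − 429.1875)² / 429.1875 = 0.1204
  black white-spotted: (118 − 143.0625)² / 143.0625 = 4.3906
  brown solid: (160 − 143.0625)² / 143.0625 = 2.0053
  brown white-spotted: (63 − 47.6875)² / 47.6875 = 4.9169
χ² = 0.1204 + 4.3906 + 2.0053 + 4.9169 = 11.4332 ≈ 11.433

11.433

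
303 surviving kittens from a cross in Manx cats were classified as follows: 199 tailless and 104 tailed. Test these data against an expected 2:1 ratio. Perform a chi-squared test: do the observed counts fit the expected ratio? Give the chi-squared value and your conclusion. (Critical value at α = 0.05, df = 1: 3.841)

Under the 2:1 hypothesis (Σ ratio = 3, N = 303):
  tailless: 303 × 2/3 = 202
  tailed: 303 × 1/3 = 101
χ² = Σ (O − E)² / E
  tailless: (199 − 202)² / 202 = 0.0446
  tailed: (104 − 101)² / 101 = 0.0891
χ² = 0.0446 + 0.0891 = 0.1337 ≈ 0.134
Degrees of freedom = 2 − 1 = 1; critical value at α = 0.05 is 3.841.
Since 0.134 < 3.841, we fail to reject the null hypothesis — the data are consistent with the 2:1 ratio.

0.134; consistent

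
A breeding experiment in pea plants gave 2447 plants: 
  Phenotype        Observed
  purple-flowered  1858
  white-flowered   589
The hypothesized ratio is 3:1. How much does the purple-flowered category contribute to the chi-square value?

The 3:1 ratio has 4 parts, so with N = 2447 the expected counts are:
  purple-flowered: 2447 × 3/4 = 1835.25
  white-flowered: 2447 × 1/4 = 611.75
Contribution of purple-flowered: (1858 − 1835.25)² / 1835.25 = 0.2820

0.282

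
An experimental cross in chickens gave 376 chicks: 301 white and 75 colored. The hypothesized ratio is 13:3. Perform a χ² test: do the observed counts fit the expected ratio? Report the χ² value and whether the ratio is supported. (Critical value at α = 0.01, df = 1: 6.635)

0.354; consistent

The 13:3 ratio has 16 parts, so with N = 376 the expected counts are:
  white: 376 × 13/16 = 305.5
  colored: 376 × 3/16 = 70.5
χ² = Σ (O − E)² / E
  white: (301 − 305.5)² / 305.5 = 0.0663
  colored: (75 − 70.5)² / 70.5 = 0.2872
χ² = 0.0663 + 0.2872 = 0.3535 ≈ 0.354
Degrees of freedom = 2 − 1 = 1; critical value at α = 0.01 is 6.635.
Since 0.354 < 6.635, we fail to reject the null hypothesis — the data are consistent with the 13:3 ratio.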